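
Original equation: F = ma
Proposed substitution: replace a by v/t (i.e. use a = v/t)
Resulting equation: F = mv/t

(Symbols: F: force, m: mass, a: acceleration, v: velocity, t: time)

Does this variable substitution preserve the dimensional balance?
Yes

[a] = [L T^-2] and [v/t] = [L T^-2]. These match, so the substitution replaces a quantity by one of the same dimensions and the result F = mv/t has LHS [L M T^-2] vs RHS [L M T^-2] — still consistent.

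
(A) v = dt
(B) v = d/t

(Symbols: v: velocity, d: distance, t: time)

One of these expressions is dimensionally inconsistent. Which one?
(A)

(A) v = dt: LHS [L T^-1], RHS [L T] ✗
(B) v = d/t: LHS [L T^-1], RHS [L T^-1] ✓

Expression (A) v = dt is dimensionally incorrect.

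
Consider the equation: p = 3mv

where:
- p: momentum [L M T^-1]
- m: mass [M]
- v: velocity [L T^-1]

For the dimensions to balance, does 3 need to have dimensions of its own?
No

p has dimensions [L M T^-1] and mv already has dimensions [L M T^-1], so the equation balances without 3 contributing any dimensions. 3 is a pure (dimensionless) number; changing or removing it would not affect dimensional consistency.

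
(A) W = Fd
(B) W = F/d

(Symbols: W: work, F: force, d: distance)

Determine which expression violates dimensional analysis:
(B)

(A) W = Fd: LHS [L^2 M T^-2], RHS [L^2 M T^-2] ✓
(B) W = F/d: LHS [L^2 M T^-2], RHS [M T^-2] ✗

Expression (B) W = F/d is dimensionally incorrect.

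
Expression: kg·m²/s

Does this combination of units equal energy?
No

The expression kg·m²/s has dimensions [L^2 M T^-1], but energy has dimensions [L^2 M T^-2].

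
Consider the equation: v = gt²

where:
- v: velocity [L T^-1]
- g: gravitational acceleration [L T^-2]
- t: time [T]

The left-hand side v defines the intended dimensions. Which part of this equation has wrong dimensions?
The right-hand side term gt²

v has dimensions [L T^-1], but gt² has dimensions [L], so the term gt² is dimensionally wrong for v.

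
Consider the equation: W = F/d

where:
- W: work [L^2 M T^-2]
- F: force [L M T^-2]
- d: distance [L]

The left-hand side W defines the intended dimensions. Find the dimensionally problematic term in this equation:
The right-hand side term F/d

W has dimensions [L^2 M T^-2], but F/d has dimensions [M T^-2], so the term F/d is dimensionally wrong for W.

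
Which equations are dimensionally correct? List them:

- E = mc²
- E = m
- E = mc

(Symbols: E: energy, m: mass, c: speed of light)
Dimensionally correct: E = mc²
Dimensionally incorrect: E = m, E = mc
Ordered (correct first, then incorrect): E = mc², E = m, E = mc

- E = mc²: LHS [L^2 M T^-2], RHS [L^2 M T^-2] → correct ✓
- E = m: LHS [L^2 M T^-2], RHS [M] → incorrect ✗
- E = mc: LHS [L^2 M T^-2], RHS [L M T^-1] → incorrect ✗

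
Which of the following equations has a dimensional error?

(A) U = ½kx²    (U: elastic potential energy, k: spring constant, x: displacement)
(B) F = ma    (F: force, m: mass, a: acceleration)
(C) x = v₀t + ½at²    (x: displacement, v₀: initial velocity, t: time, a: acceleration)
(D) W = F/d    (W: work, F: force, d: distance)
(D) W = F/d

The equation (D) W = F/d is dimensionally incorrect.

LHS (W): [L^2 M T^-2]
RHS (F/d): [M T^-2] ✗

The dimensions do not match. The other three equations balance.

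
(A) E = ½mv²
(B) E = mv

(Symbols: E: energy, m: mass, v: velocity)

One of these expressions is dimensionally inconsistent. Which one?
(B)

(A) E = ½mv²: LHS [L^2 M T^-2], RHS [L^2 M T^-2] ✓
(B) E = mv: LHS [L^2 M T^-2], RHS [L M T^-1] ✗

Expression (B) E = mv is dimensionally incorrect.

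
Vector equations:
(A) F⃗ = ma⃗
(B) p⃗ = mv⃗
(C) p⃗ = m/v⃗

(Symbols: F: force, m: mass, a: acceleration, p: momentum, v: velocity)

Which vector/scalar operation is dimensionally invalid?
(C) p⃗ = m/v⃗

(A) F⃗ = ma⃗: LHS [L M T^-2], RHS [L M T^-2] ✓ — Force and acceleration are vectors, mass is a scalar
(B) p⃗ = mv⃗: LHS [L M T^-1], RHS [L M T^-1] ✓ — mass (scalar) times velocity (vector)
(C) p⃗ = m/v⃗: LHS [L M T^-1], RHS [L^-1 M T] ✗ — momentum is mass times velocity; should be mv⃗ (and division by a vector is undefined)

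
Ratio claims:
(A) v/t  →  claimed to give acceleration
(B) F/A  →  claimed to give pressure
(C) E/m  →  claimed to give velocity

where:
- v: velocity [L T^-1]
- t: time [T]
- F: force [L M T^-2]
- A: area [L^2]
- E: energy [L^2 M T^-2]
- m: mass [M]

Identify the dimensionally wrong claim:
(C) E/m does not give velocity

(A) v/t: [L T^-2] = acceleration [L T^-2] ✓
(B) F/A: [L^-1 M T^-2] = pressure [L^-1 M T^-2] ✓
(C) E/m: [L^2 T^-2] ≠ velocity [L T^-1] ✗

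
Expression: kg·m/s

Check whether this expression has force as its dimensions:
No

The expression kg·m/s has dimensions [L M T^-1], but force has dimensions [L M T^-2].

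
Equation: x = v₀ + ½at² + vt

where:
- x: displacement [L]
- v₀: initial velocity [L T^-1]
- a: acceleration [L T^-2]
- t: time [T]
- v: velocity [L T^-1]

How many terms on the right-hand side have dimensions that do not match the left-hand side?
1

LHS x: [L]
- v₀: [L T^-1] ✗
- ½at²: [L] ✓
- vt: [L] ✓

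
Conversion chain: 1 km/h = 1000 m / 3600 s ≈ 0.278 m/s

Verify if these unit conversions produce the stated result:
The chain is correct (no errors).

Correct: 1 km = 1000 m, 1 h = 3600 s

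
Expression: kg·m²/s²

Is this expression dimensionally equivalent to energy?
Yes

The expression kg·m²/s² has dimensions [L^2 M T^-2], which is exactly energy [L^2 M T^-2].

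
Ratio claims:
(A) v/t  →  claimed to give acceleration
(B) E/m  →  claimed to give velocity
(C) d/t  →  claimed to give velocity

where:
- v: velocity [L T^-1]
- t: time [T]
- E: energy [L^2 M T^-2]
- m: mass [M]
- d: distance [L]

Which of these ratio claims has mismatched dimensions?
(B) E/m does not give velocity

(A) v/t: [L T^-2] = acceleration [L T^-2] ✓
(B) E/m: [L^2 T^-2] ≠ velocity [L T^-1] ✗
(C) d/t: [L T^-1] = velocity [L T^-1] ✓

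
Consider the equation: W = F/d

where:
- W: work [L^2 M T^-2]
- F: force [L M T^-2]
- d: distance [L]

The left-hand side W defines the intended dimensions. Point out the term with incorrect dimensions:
The right-hand side term F/d

W has dimensions [L^2 M T^-2], but F/d has dimensions [M T^-2], so the term F/d is dimensionally wrong for W.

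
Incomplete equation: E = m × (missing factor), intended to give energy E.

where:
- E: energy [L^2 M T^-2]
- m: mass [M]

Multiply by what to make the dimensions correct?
v² (velocity squared), dimensions [L^2 T^-2]

E has dimensions [L^2 M T^-2] and m has dimensions [M].
The missing factor must have dimensions [L^2 M T^-2] / [M] = [L^2 T^-2], i.e. velocity squared (v²).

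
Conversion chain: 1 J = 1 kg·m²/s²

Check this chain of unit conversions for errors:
The chain is correct (no errors).

Correct: Joule is defined as kg·m²/s²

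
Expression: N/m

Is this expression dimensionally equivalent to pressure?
No

The expression N/m has dimensions [M T^-2], but pressure has dimensions [L^-1 M T^-2].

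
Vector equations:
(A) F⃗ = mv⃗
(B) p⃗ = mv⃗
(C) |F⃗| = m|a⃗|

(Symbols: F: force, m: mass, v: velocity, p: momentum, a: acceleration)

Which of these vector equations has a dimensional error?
(A) F⃗ = mv⃗

(A) F⃗ = mv⃗: LHS [L M T^-2], RHS [L M T^-1] ✗ — mass times velocity is momentum, not force; should be ma⃗
(B) p⃗ = mv⃗: LHS [L M T^-1], RHS [L M T^-1] ✓ — mass (scalar) times velocity (vector)
(C) |F⃗| = m|a⃗|: LHS [L M T^-2], RHS [L M T^-2] ✓ — magnitudes of vectors are scalars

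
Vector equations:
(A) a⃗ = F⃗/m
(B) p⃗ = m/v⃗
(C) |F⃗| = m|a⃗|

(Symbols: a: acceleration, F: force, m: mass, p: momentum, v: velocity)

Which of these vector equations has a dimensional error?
(B) p⃗ = m/v⃗

(A) a⃗ = F⃗/m: LHS [L T^-2], RHS [L T^-2] ✓ — force (vector) divided by mass (scalar)
(B) p⃗ = m/v⃗: LHS [L M T^-1], RHS [L^-1 M T] ✗ — momentum is mass times velocity; should be mv⃗ (and division by a vector is undefined)
(C) |F⃗| = m|a⃗|: LHS [L M T^-2], RHS [L M T^-2] ✓ — magnitudes of vectors are scalars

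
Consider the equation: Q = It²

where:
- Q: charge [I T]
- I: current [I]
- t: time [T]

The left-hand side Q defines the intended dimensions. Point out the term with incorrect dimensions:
The right-hand side term It²

Q has dimensions [I T], but It² has dimensions [I T^2], so the term It² is dimensionally wrong for Q.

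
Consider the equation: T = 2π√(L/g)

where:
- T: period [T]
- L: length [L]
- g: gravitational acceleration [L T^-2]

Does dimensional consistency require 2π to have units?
No

T has dimensions [T] and √(L/g) already has dimensions [T], so the equation balances without 2π contributing any dimensions. 2π is a pure (dimensionless) number; changing or removing it would not affect dimensional consistency.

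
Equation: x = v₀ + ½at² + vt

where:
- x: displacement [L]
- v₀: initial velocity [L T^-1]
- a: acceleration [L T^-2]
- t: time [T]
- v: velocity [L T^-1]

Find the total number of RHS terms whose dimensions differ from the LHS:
1

LHS x: [L]
- v₀: [L T^-1] ✗
- ½at²: [L] ✓
- vt: [L] ✓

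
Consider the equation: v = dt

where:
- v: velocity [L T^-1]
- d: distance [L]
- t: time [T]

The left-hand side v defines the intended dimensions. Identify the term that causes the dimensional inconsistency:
The right-hand side term dt

v has dimensions [L T^-1], but dt has dimensions [L T], so the term dt is dimensionally wrong for v.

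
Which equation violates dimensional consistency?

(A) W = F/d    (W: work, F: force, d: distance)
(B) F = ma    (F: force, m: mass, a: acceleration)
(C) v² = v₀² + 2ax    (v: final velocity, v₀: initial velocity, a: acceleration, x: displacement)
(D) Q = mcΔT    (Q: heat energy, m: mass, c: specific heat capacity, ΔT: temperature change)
(A) W = F/d

The equation (A) W = F/d is dimensionally incorrect.

LHS (W): [L^2 M T^-2]
RHS (F/d): [M T^-2] ✗

The dimensions do not match. The other three equations balance.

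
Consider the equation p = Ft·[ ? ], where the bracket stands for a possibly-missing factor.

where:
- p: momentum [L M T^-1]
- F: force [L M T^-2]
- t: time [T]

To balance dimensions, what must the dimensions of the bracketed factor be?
Nothing is missing — the bracketed factor must be dimensionless.

p has dimensions [L M T^-1] and Ft already has dimensions [L M T^-1], so p = Ft is dimensionally complete.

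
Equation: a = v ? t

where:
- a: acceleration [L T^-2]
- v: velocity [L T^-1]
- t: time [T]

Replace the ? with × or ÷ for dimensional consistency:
division (÷): a = v ÷ t

a [L T^-2]; v [L T^-1]; t [T].
v × t → [L] ✗
v ÷ t → [L T^-2] ✓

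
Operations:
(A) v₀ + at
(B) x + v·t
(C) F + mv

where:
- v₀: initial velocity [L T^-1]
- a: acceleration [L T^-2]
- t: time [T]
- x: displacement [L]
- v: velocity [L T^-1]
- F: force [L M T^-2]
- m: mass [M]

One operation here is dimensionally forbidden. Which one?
(C) F + mv

(A) v₀ + at: v₀ [L T^-1] and at [L T^-1] — same dimensions ✓
(B) x + v·t: x [L] and v·t [L] — same dimensions ✓
(C) F + mv: F [L M T^-2] and mv [L M T^-1] — different dimensions cannot be added/subtracted ✗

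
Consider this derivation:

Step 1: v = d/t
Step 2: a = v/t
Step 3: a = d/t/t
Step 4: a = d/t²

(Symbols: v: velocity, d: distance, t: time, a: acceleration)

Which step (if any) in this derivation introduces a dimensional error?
No step introduces an error — all steps are dimensionally consistent.

Step 1: v = d/t → LHS [L T^-1], RHS [L T^-1] ✓
Step 2: a = v/t → LHS [L T^-2], RHS [L T^-2] ✓
Step 3: a = d/t/t → LHS [L T^-2], RHS [L T^-2] ✓
Step 4: a = d/t² → LHS [L T^-2], RHS [L T^-2] ✓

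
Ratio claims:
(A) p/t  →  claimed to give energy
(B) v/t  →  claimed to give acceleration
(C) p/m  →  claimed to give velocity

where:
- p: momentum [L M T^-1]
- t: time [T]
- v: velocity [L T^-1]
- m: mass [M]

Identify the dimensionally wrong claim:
(A) p/t does not give energy

(A) p/t: [L M T^-2] ≠ energy [L^2 M T^-2] ✗
(B) v/t: [L T^-2] = acceleration [L T^-2] ✓
(C) p/m: [L T^-1] = velocity [L T^-1] ✓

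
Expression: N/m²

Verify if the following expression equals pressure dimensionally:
Yes

The expression N/m² has dimensions [L^-1 M T^-2], which is exactly pressure [L^-1 M T^-2].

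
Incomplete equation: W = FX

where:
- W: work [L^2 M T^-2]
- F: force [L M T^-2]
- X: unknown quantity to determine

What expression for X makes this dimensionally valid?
X = d (distance), dimensions [L]

W has dimensions [L^2 M T^-2]; the rest of the RHS (F) has dimensions [L M T^-2].
So X must have dimensions [L] — X = d (distance).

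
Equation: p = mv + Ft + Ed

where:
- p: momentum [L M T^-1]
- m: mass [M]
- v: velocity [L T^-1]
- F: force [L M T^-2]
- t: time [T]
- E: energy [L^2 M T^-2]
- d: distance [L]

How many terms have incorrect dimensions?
1

LHS p: [L M T^-1]
- mv: [L M T^-1] ✓
- Ft: [L M T^-1] ✓
- Ed: [L^3 M T^-2] ✗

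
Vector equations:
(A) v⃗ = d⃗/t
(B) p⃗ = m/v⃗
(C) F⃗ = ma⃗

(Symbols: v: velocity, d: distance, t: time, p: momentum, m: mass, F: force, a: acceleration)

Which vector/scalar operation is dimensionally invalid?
(B) p⃗ = m/v⃗

(A) v⃗ = d⃗/t: LHS [L T^-1], RHS [L T^-1] ✓ — displacement (vector) divided by time (scalar)
(B) p⃗ = m/v⃗: LHS [L M T^-1], RHS [L^-1 M T] ✗ — momentum is mass times velocity; should be mv⃗ (and division by a vector is undefined)
(C) F⃗ = ma⃗: LHS [L M T^-2], RHS [L M T^-2] ✓ — Force and acceleration are vectors, mass is a scalar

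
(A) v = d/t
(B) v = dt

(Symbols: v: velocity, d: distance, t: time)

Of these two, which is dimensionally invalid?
(B)

(A) v = d/t: LHS [L T^-1], RHS [L T^-1] ✓
(B) v = dt: LHS [L T^-1], RHS [L T] ✗

Expression (B) v = dt is dimensionally incorrect.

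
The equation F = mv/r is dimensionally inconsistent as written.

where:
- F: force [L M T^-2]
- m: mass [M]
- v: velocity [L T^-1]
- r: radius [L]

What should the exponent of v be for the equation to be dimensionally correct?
The exponent of v should be 2: F = mv^2/r

The LHS F has dimensions [L M T^-2]; v has dimensions [L T^-1].
As written, the RHS mv/r (exponent 1 on v) has dimensions [M T^-1], which does not match.
With exponent 2, the RHS mv^2/r has dimensions [L M T^-2], matching the LHS.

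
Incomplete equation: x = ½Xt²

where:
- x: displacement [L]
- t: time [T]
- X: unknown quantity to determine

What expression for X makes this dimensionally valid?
X = a (acceleration), dimensions [L T^-2]

x has dimensions [L]; the rest of the RHS (½ t²) has dimensions [T^2].
So X must have dimensions [L T^-2] — X = a (acceleration).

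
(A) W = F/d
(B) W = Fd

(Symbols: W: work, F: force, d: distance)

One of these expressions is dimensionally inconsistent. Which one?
(A)

(A) W = F/d: LHS [L^2 M T^-2], RHS [M T^-2] ✗
(B) W = Fd: LHS [L^2 M T^-2], RHS [L^2 M T^-2] ✓

Expression (A) W = F/d is dimensionally incorrect.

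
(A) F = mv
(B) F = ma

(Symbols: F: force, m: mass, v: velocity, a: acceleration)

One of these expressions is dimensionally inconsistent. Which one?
(A)

(A) F = mv: LHS [L M T^-2], RHS [L M T^-1] ✗
(B) F = ma: LHS [L M T^-2], RHS [L M T^-2] ✓

Expression (A) F = mv is dimensionally incorrect.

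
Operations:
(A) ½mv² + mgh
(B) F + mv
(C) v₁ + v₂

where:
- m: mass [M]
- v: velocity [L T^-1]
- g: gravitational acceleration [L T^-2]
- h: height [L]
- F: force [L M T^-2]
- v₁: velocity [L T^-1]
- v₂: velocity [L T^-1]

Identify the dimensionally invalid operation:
(B) F + mv

(A) ½mv² + mgh: ½mv² [L^2 M T^-2] and mgh [L^2 M T^-2] — same dimensions ✓
(B) F + mv: F [L M T^-2] and mv [L M T^-1] — different dimensions cannot be added/subtracted ✗
(C) v₁ + v₂: v₁ [L T^-1] and v₂ [L T^-1] — same dimensions ✓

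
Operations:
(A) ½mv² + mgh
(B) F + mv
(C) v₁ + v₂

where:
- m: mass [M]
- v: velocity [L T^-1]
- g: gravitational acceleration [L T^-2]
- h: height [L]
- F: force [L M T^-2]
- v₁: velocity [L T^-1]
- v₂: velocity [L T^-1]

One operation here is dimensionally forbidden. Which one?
(B) F + mv

(A) ½mv² + mgh: ½mv² [L^2 M T^-2] and mgh [L^2 M T^-2] — same dimensions ✓
(B) F + mv: F [L M T^-2] and mv [L M T^-1] — different dimensions cannot be added/subtracted ✗
(C) v₁ + v₂: v₁ [L T^-1] and v₂ [L T^-1] — same dimensions ✓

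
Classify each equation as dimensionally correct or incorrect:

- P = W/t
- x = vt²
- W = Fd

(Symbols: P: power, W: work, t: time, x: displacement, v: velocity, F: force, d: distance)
Dimensionally correct: P = W/t, W = Fd
Dimensionally incorrect: x = vt²
Ordered (correct first, then incorrect): P = W/t, W = Fd, x = vt²

- P = W/t: LHS [L^2 M T^-3], RHS [L^2 M T^-3] → correct ✓
- x = vt²: LHS [L], RHS [L T] → incorrect ✗
- W = Fd: LHS [L^2 M T^-2], RHS [L^2 M T^-2] → correct ✓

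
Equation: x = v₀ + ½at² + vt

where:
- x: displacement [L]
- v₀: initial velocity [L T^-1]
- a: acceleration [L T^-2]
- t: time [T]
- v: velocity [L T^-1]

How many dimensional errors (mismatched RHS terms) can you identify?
1

LHS x: [L]
- v₀: [L T^-1] ✗
- ½at²: [L] ✓
- vt: [L] ✓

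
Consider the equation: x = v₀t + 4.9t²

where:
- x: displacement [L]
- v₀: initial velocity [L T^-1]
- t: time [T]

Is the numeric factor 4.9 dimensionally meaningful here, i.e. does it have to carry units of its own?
Yes

x has dimensions [L], while t² alone has dimensions [T^2]. For the equation to balance, the factor 4.9 must carry dimensions [L T^-2] — it is a dimensional constant (a numerical value of a physical quantity with its units suppressed), not a pure number.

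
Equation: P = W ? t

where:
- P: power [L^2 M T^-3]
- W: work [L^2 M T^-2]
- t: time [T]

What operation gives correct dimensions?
division (÷): P = W ÷ t

P [L^2 M T^-3]; W [L^2 M T^-2]; t [T].
W × t → [L^2 M T^-1] ✗
W ÷ t → [L^2 M T^-3] ✓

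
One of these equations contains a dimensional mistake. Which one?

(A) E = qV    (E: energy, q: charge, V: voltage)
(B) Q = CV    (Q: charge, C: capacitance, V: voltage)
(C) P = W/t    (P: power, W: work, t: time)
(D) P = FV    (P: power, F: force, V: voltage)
(D) P = FV

The equation (D) P = FV is dimensionally incorrect.

LHS (P): [L^2 M T^-3]
RHS (FV): [I^-1 L^3 M^2 T^-5] ✗

The dimensions do not match. The other three equations balance.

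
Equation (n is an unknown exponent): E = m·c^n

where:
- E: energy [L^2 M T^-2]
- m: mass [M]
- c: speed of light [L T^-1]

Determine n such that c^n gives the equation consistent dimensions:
n = 2

E has dimensions [L^2 M T^-2]; c has dimensions [L T^-1].
The rest of the RHS has dimensions [M], so c^n must supply [L^2 T^-2].
With n = 2: m·c^2 has dimensions [L^2 M T^-2], matching the LHS ✓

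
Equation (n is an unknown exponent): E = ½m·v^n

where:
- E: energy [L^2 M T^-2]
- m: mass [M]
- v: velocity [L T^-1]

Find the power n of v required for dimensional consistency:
n = 2

E has dimensions [L^2 M T^-2]; v has dimensions [L T^-1].
The rest of the RHS has dimensions [M], so v^n must supply [L^2 T^-2].
With n = 2: ½m·v^2 has dimensions [L^2 M T^-2], matching the LHS ✓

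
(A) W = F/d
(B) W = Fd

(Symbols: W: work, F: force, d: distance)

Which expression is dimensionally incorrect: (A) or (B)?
(A)

(A) W = F/d: LHS [L^2 M T^-2], RHS [M T^-2] ✗
(B) W = Fd: LHS [L^2 M T^-2], RHS [L^2 M T^-2] ✓

Expression (A) W = F/d is dimensionally incorrect.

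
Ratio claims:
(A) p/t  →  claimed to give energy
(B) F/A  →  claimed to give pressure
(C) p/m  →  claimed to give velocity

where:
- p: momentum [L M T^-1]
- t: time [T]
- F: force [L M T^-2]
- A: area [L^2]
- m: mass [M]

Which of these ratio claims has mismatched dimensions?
(A) p/t does not give energy

(A) p/t: [L M T^-2] ≠ energy [L^2 M T^-2] ✗
(B) F/A: [L^-1 M T^-2] = pressure [L^-1 M T^-2] ✓
(C) p/m: [L T^-1] = velocity [L T^-1] ✓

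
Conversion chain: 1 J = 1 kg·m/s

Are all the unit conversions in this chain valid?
The chain is incorrect (it contains an error).

Incorrect: Joule is kg·m²/s², not kg·m/s (that is momentum)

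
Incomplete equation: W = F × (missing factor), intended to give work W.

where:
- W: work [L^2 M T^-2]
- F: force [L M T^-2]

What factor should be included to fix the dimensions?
d (distance), dimensions [L]

W has dimensions [L^2 M T^-2] and F has dimensions [L M T^-2].
The missing factor must have dimensions [L^2 M T^-2] / [L M T^-2] = [L], i.e. distance (d).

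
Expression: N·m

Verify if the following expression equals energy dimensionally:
Yes

The expression N·m has dimensions [L^2 M T^-2], which is exactly energy [L^2 M T^-2].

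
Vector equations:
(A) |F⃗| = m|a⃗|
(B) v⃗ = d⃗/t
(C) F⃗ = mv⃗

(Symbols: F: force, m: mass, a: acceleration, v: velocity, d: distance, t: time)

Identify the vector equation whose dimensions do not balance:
(C) F⃗ = mv⃗

(A) |F⃗| = m|a⃗|: LHS [L M T^-2], RHS [L M T^-2] ✓ — magnitudes of vectors are scalars
(B) v⃗ = d⃗/t: LHS [L T^-1], RHS [L T^-1] ✓ — displacement (vector) divided by time (scalar)
(C) F⃗ = mv⃗: LHS [L M T^-2], RHS [L M T^-1] ✗ — mass times velocity is momentum, not force; should be ma⃗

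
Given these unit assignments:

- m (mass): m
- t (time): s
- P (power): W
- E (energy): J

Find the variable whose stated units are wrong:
m

The variable m (mass) should have units kg, not m.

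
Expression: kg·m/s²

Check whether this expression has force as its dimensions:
Yes

The expression kg·m/s² has dimensions [L M T^-2], which is exactly force [L M T^-2].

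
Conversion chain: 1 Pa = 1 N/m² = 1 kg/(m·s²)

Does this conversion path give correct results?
The chain is correct (no errors).

Correct: Pascal is Newton per square meter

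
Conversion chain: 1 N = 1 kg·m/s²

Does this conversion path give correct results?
The chain is correct (no errors).

Correct: Newton is defined as kg·m/s²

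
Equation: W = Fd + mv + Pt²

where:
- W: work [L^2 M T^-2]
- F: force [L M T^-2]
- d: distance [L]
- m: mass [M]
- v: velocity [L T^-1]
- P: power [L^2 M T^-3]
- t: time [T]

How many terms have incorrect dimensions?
2

LHS W: [L^2 M T^-2]
- Fd: [L^2 M T^-2] ✓
- mv: [L M T^-1] ✗
- Pt²: [L^2 M T^-1] ✗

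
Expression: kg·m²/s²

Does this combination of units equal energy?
Yes

The expression kg·m²/s² has dimensions [L^2 M T^-2], which is exactly energy [L^2 M T^-2].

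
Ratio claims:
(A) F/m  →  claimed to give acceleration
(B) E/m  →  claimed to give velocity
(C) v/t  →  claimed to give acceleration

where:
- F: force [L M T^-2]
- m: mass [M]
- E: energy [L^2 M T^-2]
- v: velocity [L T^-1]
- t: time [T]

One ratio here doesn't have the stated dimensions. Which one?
(B) E/m does not give velocity

(A) F/m: [L T^-2] = acceleration [L T^-2] ✓
(B) E/m: [L^2 T^-2] ≠ velocity [L T^-1] ✗
(C) v/t: [L T^-2] = acceleration [L T^-2] ✓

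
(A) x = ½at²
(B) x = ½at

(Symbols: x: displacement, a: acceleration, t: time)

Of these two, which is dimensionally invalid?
(B)

(A) x = ½at²: LHS [L], RHS [L] ✓
(B) x = ½at: LHS [L], RHS [L T^-1] ✗

Expression (B) x = ½at is dimensionally incorrect.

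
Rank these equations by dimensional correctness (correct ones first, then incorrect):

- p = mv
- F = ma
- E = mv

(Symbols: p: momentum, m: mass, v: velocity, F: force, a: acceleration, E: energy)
Dimensionally correct: p = mv, F = ma
Dimensionally incorrect: E = mv
Ordered (correct first, then incorrect): p = mv, F = ma, E = mv

- p = mv: LHS [L M T^-1], RHS [L M T^-1] → correct ✓
- F = ma: LHS [L M T^-2], RHS [L M T^-2] → correct ✓
- E = mv: LHS [L^2 M T^-2], RHS [L M T^-1] → incorrect ✗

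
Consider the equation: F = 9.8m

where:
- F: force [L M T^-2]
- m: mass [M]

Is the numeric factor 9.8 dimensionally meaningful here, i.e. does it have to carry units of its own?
Yes

F has dimensions [L M T^-2], while m alone has dimensions [M]. For the equation to balance, the factor 9.8 must carry dimensions [L T^-2] — it is a dimensional constant (a numerical value of a physical quantity with its units suppressed), not a pure number.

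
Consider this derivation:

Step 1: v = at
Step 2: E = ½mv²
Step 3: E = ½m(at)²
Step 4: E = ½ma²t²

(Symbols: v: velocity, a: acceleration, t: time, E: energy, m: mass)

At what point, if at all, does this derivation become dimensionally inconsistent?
No step introduces an error — all steps are dimensionally consistent.

Step 1: v = at → LHS [L T^-1], RHS [L T^-1] ✓
Step 2: E = ½mv² → LHS [L^2 M T^-2], RHS [L^2 M T^-2] ✓
Step 3: E = ½m(at)² → LHS [L^2 M T^-2], RHS [L^2 M T^-2] ✓
Step 4: E = ½ma²t² → LHS [L^2 M T^-2], RHS [L^2 M T^-2] ✓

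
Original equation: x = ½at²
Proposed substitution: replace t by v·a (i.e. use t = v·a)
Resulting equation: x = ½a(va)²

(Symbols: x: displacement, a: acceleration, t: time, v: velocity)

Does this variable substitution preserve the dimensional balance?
No

[t] = [T] and [v·a] = [L^2 T^-3]. These differ, so the substitution replaces a quantity by one of different dimensions and the result x = ½a(va)² has LHS [L] vs RHS [L^5 T^-8] — inconsistent.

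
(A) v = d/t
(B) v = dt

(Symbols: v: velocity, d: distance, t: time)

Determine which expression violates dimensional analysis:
(B)

(A) v = d/t: LHS [L T^-1], RHS [L T^-1] ✓
(B) v = dt: LHS [L T^-1], RHS [L T] ✗

Expression (B) v = dt is dimensionally incorrect.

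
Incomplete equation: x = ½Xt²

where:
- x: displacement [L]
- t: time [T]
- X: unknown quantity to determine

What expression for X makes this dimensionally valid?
X = a (acceleration), dimensions [L T^-2]

x has dimensions [L]; the rest of the RHS (½ t²) has dimensions [T^2].
So X must have dimensions [L T^-2] — X = a (acceleration).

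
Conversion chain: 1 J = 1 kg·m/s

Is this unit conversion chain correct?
The chain is incorrect (it contains an error).

Incorrect: Joule is kg·m²/s², not kg·m/s (that is momentum)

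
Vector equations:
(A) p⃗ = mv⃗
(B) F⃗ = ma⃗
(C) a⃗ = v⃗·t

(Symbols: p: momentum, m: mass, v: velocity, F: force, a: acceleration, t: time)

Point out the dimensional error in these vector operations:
(C) a⃗ = v⃗·t

(A) p⃗ = mv⃗: LHS [L M T^-1], RHS [L M T^-1] ✓ — mass (scalar) times velocity (vector)
(B) F⃗ = ma⃗: LHS [L M T^-2], RHS [L M T^-2] ✓ — Force and acceleration are vectors, mass is a scalar
(C) a⃗ = v⃗·t: LHS [L T^-2], RHS [L] ✗ — acceleration is velocity per time; should be v⃗/t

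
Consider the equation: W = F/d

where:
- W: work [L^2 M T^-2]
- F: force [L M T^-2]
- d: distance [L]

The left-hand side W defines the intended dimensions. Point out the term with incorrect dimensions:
The right-hand side term F/d

W has dimensions [L^2 M T^-2], but F/d has dimensions [M T^-2], so the term F/d is dimensionally wrong for W.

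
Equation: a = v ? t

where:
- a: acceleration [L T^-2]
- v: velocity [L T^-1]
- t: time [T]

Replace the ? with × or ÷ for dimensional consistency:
division (÷): a = v ÷ t

a [L T^-2]; v [L T^-1]; t [T].
v × t → [L] ✗
v ÷ t → [L T^-2] ✓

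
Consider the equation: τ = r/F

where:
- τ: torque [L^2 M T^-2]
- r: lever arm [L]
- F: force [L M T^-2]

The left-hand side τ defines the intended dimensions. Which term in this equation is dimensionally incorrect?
The right-hand side term r/F

τ has dimensions [L^2 M T^-2], but r/F has dimensions [M^-1 T^2], so the term r/F is dimensionally wrong for τ.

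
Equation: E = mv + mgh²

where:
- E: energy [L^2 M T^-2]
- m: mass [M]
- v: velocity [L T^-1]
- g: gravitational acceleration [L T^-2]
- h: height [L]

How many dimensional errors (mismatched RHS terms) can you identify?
2

LHS E: [L^2 M T^-2]
- mv: [L M T^-1] ✗
- mgh²: [L^3 M T^-2] ✗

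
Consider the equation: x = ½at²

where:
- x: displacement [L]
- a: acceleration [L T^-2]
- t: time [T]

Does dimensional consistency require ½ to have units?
No

x has dimensions [L] and at² already has dimensions [L], so the equation balances without ½ contributing any dimensions. ½ is a pure (dimensionless) number; changing or removing it would not affect dimensional consistency.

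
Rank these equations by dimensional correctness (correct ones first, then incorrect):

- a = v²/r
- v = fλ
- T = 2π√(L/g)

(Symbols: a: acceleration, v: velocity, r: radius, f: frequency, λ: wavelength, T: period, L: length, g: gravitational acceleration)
Dimensionally correct: a = v²/r, v = fλ, T = 2π√(L/g)
Dimensionally incorrect: none
Ordered (correct first, then incorrect): a = v²/r, v = fλ, T = 2π√(L/g)

- a = v²/r: LHS [L T^-2], RHS [L T^-2] → correct ✓
- v = fλ: LHS [L T^-1], RHS [L T^-1] → correct ✓
- T = 2π√(L/g): LHS [T], RHS [T] → correct ✓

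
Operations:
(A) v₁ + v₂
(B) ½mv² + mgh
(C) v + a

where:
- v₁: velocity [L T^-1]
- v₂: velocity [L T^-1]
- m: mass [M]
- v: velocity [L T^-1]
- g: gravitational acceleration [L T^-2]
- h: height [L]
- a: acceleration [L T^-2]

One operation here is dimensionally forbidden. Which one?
(C) v + a

(A) v₁ + v₂: v₁ [L T^-1] and v₂ [L T^-1] — same dimensions ✓
(B) ½mv² + mgh: ½mv² [L^2 M T^-2] and mgh [L^2 M T^-2] — same dimensions ✓
(C) v + a: v [L T^-1] and a [L T^-2] — different dimensions cannot be added/subtracted ✗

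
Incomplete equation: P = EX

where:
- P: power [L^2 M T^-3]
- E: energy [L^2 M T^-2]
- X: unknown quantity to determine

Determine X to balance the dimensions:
X = f (inverse time / frequency (1/t)), dimensions [T^-1]

P has dimensions [L^2 M T^-3]; the rest of the RHS (E) has dimensions [L^2 M T^-2].
So X must have dimensions [T^-1] — X = f (inverse time / frequency (1/t)).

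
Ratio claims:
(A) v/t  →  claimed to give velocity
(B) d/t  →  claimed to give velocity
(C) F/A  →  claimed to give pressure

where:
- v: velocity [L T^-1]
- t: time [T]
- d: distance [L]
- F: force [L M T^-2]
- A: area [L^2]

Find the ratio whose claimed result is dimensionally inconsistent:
(A) v/t does not give velocity

(A) v/t: [L T^-2] ≠ velocity [L T^-1] ✗
(B) d/t: [L T^-1] = velocity [L T^-1] ✓
(C) F/A: [L^-1 M T^-2] = pressure [L^-1 M T^-2] ✓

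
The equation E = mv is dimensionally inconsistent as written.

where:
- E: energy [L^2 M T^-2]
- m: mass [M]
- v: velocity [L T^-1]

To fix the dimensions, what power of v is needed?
The exponent of v should be 2: E = mv^2

The LHS E has dimensions [L^2 M T^-2]; v has dimensions [L T^-1].
As written, the RHS mv (exponent 1 on v) has dimensions [L M T^-1], which does not match.
With exponent 2, the RHS mv^2 has dimensions [L^2 M T^-2], matching the LHS.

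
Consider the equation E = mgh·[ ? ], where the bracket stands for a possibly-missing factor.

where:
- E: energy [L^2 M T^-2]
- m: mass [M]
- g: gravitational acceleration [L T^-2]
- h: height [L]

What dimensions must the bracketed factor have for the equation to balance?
Nothing is missing — the bracketed factor must be dimensionless.

E has dimensions [L^2 M T^-2] and mgh already has dimensions [L^2 M T^-2], so E = mgh is dimensionally complete.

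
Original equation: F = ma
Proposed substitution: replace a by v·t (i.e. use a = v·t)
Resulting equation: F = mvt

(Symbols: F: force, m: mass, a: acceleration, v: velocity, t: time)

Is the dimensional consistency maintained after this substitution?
No

[a] = [L T^-2] and [v·t] = [L]. These differ, so the substitution replaces a quantity by one of different dimensions and the result F = mvt has LHS [L M T^-2] vs RHS [L M] — inconsistent.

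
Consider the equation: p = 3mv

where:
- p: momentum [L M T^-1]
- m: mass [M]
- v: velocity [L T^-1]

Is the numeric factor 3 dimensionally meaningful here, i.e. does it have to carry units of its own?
No

p has dimensions [L M T^-1] and mv already has dimensions [L M T^-1], so the equation balances without 3 contributing any dimensions. 3 is a pure (dimensionless) number; changing or removing it would not affect dimensional consistency.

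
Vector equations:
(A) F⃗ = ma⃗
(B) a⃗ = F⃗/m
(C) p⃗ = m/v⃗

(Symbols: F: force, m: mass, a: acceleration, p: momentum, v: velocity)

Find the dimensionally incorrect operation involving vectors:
(C) p⃗ = m/v⃗

(A) F⃗ = ma⃗: LHS [L M T^-2], RHS [L M T^-2] ✓ — Force and acceleration are vectors, mass is a scalar
(B) a⃗ = F⃗/m: LHS [L T^-2], RHS [L T^-2] ✓ — force (vector) divided by mass (scalar)
(C) p⃗ = m/v⃗: LHS [L M T^-1], RHS [L^-1 M T] ✗ — momentum is mass times velocity; should be mv⃗ (and division by a vector is undefined)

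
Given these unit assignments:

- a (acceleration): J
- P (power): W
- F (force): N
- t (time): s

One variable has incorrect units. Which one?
a

The variable a (acceleration) should have units m/s², not J.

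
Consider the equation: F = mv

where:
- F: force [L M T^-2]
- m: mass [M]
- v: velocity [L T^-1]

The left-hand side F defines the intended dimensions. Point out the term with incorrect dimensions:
The right-hand side term mv

F has dimensions [L M T^-2], but mv has dimensions [L M T^-1], so the term mv is dimensionally wrong for F.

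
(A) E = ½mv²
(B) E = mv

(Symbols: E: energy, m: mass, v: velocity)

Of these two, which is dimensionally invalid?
(B)

(A) E = ½mv²: LHS [L^2 M T^-2], RHS [L^2 M T^-2] ✓
(B) E = mv: LHS [L^2 M T^-2], RHS [L M T^-1] ✗

Expression (B) E = mv is dimensionally incorrect.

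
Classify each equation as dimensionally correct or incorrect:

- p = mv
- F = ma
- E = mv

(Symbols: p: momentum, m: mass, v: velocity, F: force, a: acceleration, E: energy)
Dimensionally correct: p = mv, F = ma
Dimensionally incorrect: E = mv
Ordered (correct first, then incorrect): p = mv, F = ma, E = mv

- p = mv: LHS [L M T^-1], RHS [L M T^-1] → correct ✓
- F = ma: LHS [L M T^-2], RHS [L M T^-2] → correct ✓
- E = mv: LHS [L^2 M T^-2], RHS [L M T^-1] → incorrect ✗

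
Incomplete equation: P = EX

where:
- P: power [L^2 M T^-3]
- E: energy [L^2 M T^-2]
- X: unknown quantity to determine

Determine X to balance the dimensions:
X = f (inverse time / frequency (1/t)), dimensions [T^-1]

P has dimensions [L^2 M T^-3]; the rest of the RHS (E) has dimensions [L^2 M T^-2].
So X must have dimensions [T^-1] — X = f (inverse time / frequency (1/t)).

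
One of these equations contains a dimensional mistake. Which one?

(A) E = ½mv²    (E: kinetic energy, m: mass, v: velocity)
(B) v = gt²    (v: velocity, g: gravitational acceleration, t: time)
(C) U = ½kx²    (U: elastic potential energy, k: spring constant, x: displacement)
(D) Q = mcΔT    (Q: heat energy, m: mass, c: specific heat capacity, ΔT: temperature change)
(B) v = gt²

The equation (B) v = gt² is dimensionally incorrect.

LHS (v): [L T^-1]
RHS (gt²): [L] ✗

The dimensions do not match. The other three equations balance.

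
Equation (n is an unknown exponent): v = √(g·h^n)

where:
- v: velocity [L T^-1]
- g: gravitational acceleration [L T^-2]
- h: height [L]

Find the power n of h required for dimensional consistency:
n = 1

v has dimensions [L T^-1]; h has dimensions [L].
With n = 1: √(g·h^1) has dimensions [L T^-1], matching the LHS ✓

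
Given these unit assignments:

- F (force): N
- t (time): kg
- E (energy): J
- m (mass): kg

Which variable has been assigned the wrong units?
t

The variable t (time) should have units s, not kg.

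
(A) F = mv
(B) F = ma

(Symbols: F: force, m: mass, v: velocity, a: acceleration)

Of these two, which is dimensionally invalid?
(A)

(A) F = mv: LHS [L M T^-2], RHS [L M T^-1] ✗
(B) F = ma: LHS [L M T^-2], RHS [L M T^-2] ✓

Expression (A) F = mv is dimensionally incorrect.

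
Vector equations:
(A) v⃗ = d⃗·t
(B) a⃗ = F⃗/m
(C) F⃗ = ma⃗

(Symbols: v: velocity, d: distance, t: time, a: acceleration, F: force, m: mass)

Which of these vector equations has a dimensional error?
(A) v⃗ = d⃗·t

(A) v⃗ = d⃗·t: LHS [L T^-1], RHS [L T] ✗ — velocity is displacement per time; should be d⃗/t
(B) a⃗ = F⃗/m: LHS [L T^-2], RHS [L T^-2] ✓ — force (vector) divided by mass (scalar)
(C) F⃗ = ma⃗: LHS [L M T^-2], RHS [L M T^-2] ✓ — Force and acceleration are vectors, mass is a scalar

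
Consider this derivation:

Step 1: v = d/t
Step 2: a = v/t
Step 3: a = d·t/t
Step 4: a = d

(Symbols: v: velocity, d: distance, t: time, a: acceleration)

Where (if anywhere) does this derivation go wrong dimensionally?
Step 3

Step 1: v = d/t → LHS [L T^-1], RHS [L T^-1] ✓
Step 2: a = v/t → LHS [L T^-2], RHS [L T^-2] ✓
Step 3: a = d·t/t → LHS [L T^-2], RHS [L] ✗

The first dimensional inconsistency appears in step 3: a = d·t/t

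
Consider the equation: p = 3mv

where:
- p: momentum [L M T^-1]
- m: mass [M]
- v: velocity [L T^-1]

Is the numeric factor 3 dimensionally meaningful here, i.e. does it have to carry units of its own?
No

p has dimensions [L M T^-1] and mv already has dimensions [L M T^-1], so the equation balances without 3 contributing any dimensions. 3 is a pure (dimensionless) number; changing or removing it would not affect dimensional consistency.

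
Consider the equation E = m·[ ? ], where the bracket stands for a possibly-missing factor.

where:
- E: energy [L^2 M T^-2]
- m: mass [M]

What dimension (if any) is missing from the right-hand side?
[L^2 T^-2] — velocity squared (e.g. v²)

E has dimensions [L^2 M T^-2]; m has dimensions [M].
The bracketed factor must supply [L^2 M T^-2] / [M] = [L^2 T^-2].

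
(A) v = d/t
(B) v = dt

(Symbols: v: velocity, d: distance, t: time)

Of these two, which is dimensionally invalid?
(B)

(A) v = d/t: LHS [L T^-1], RHS [L T^-1] ✓
(B) v = dt: LHS [L T^-1], RHS [L T] ✗

Expression (B) v = dt is dimensionally incorrect.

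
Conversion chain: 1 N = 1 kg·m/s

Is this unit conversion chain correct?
The chain is incorrect (it contains an error).

Incorrect: Newton is kg·m/s², not kg·m/s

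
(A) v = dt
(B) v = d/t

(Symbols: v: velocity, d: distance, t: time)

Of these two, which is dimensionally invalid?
(A)

(A) v = dt: LHS [L T^-1], RHS [L T] ✗
(B) v = d/t: LHS [L T^-1], RHS [L T^-1] ✓

Expression (A) v = dt is dimensionally incorrect.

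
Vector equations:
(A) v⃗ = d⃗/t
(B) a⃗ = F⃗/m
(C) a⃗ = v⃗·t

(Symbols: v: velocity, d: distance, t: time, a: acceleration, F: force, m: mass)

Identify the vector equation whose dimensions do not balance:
(C) a⃗ = v⃗·t

(A) v⃗ = d⃗/t: LHS [L T^-1], RHS [L T^-1] ✓ — displacement (vector) divided by time (scalar)
(B) a⃗ = F⃗/m: LHS [L T^-2], RHS [L T^-2] ✓ — force (vector) divided by mass (scalar)
(C) a⃗ = v⃗·t: LHS [L T^-2], RHS [L] ✗ — acceleration is velocity per time; should be v⃗/t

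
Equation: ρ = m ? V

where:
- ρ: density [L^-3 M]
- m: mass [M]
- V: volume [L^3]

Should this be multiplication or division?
division (÷): ρ = m ÷ V

ρ [L^-3 M]; m [M]; V [L^3].
m × V → [L^3 M] ✗
m ÷ V → [L^-3 M] ✓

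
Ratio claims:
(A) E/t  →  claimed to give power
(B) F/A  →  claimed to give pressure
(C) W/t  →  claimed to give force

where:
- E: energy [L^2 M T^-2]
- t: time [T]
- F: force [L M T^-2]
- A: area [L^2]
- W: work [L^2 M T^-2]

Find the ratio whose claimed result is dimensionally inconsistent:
(C) W/t does not give force

(A) E/t: [L^2 M T^-3] = power [L^2 M T^-3] ✓
(B) F/A: [L^-1 M T^-2] = pressure [L^-1 M T^-2] ✓
(C) W/t: [L^2 M T^-3] ≠ force [L M T^-2] ✗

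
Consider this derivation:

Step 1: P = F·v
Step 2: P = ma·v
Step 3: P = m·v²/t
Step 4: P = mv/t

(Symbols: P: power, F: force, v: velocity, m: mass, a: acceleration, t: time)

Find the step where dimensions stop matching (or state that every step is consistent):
Step 4

Step 1: P = F·v → LHS [L^2 M T^-3], RHS [L^2 M T^-3] ✓
Step 2: P = ma·v → LHS [L^2 M T^-3], RHS [L^2 M T^-3] ✓
Step 3: P = m·v²/t → LHS [L^2 M T^-3], RHS [L^2 M T^-3] ✓
Step 4: P = mv/t → LHS [L^2 M T^-3], RHS [L M T^-2] ✗

The first dimensional inconsistency appears in step 4: P = mv/t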